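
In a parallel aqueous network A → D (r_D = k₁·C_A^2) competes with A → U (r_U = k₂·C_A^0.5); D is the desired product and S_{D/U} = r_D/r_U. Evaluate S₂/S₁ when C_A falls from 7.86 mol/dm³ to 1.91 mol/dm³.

0.120

S_{D/U} = (k₁/k₂)·C_A^1.5, so S₂/S₁ = (C_{A,2}/C_{A,1})^1.5.
= (1.91/7.86)^1.5 = (0.2430)^1.5 = 0.120.
Selectivity toward D falls as C_A falls — high-concentration operation is favoured.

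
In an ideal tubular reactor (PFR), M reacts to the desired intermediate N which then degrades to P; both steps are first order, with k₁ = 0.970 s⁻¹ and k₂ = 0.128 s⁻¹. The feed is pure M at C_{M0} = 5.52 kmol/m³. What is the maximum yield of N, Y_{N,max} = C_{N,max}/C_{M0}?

Evaluating C_N at τ_opt = ln(k₂/k₁)/(k₂−k₁) gives C_{N,max}/C_{M0} = (k₁/k₂)^[k₂/(k₂−k₁)].
= (0.970/0.128)^(0.128/(0.128−0.970)) = (7.578)^(-0.1520) = 0.7350.

0.735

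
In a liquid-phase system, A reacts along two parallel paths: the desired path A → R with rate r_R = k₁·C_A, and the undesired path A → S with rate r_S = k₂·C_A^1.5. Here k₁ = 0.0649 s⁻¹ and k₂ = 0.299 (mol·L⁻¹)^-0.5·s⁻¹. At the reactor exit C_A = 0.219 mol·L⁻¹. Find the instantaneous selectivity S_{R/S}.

0.464

S_{R/S} = r_R/r_S = (k₁·C_A)/(k₂·C_A^1.5) = (k₁/k₂)·C_A^-0.5.
= (0.0649×0.2190) / (0.299×0.2190^1.5) = 0.01421/0.03064 = 0.464.
The undesired path is higher order in A, so low C_A (CSTR or dilute feed) favours R.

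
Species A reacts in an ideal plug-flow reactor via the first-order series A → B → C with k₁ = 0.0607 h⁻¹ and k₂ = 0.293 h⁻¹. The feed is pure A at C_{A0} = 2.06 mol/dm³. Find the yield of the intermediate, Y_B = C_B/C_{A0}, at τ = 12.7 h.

0.115

Solving the coupled first-order balances gives C_B(τ) = [k₁/(k₂−k₁)]·C_{A0}·(e^(−k₁τ) − e^(−k₂τ)).
e^(−k₁τ) = e^(−0.0607×12.7) = e^(−0.7709) = 0.4626; e^(−k₂τ) = e^(−3.721) = 0.02421.
C_B = 0.0607×2.06/(0.293−0.0607) × (0.4626−0.02421) = 0.5383×0.4384 = 0.2360 mol/dm³.
Y_B = C_B/C_{A0} = 0.2360/2.06 = 0.115.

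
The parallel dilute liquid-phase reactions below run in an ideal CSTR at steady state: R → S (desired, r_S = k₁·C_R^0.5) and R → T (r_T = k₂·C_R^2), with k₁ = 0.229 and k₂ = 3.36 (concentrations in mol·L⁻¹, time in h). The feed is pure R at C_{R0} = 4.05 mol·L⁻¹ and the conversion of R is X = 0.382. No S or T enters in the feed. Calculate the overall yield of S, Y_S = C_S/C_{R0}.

0.00646

Exit C_R = C_{R0}(1−X) = 4.05×0.618 = 2.503 mol·L⁻¹.
Rates in a CSTR are evaluated at the outlet concentration: r_S = 0.229×2.503^0.5 = 0.3623, r_T = 3.36×2.503^2 = 21.05.
Fraction of consumed R going to S: r_S/(r_S+r_T) = 0.01692.
C_S = 0.01692·C_{R0}·X = 0.01692×4.05×0.382 = 0.0262 mol·L⁻¹; Y_S = C_S/C_{R0} = 0.00646.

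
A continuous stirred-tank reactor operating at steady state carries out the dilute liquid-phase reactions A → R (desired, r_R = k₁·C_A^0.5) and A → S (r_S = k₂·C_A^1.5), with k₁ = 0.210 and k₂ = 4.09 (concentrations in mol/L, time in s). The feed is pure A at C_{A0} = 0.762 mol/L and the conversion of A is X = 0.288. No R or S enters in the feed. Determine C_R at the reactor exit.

Exit C_A = C_{A0}(1−X) = 0.762×0.712 = 0.5425 mol/L.
Rates in a CSTR are evaluated at the outlet concentration: r_R = 0.210×0.5425^0.5 = 0.1547, r_S = 4.09×0.5425^1.5 = 1.634.
Fraction of consumed A going to R: r_R/(r_R+r_S) = 0.08646.
C_R = 0.08646·C_{A0}·X = 0.08646×0.762×0.288 = 0.0190 mol/L.

0.0190 mol/L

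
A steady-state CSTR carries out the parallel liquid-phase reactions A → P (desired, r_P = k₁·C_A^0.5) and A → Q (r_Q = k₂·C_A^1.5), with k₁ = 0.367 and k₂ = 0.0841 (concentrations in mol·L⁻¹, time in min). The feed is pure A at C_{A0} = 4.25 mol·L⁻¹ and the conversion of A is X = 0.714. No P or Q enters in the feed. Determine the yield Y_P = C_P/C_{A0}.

Exit C_A = C_{A0}(1−X) = 4.25×0.286 = 1.216 mol·L⁻¹.
Rates in a CSTR are evaluated at the outlet concentration: r_P = 0.367×1.216^0.5 = 0.4046, r_Q = 0.0841×1.216^1.5 = 0.1127.
Fraction of consumed A going to P: r_P/(r_P+r_Q) = 0.7821.
C_P = 0.7821·C_{A0}·X = 0.7821×4.25×0.714 = 2.37 mol·L⁻¹; Y_P = C_P/C_{A0} = 0.558.

0.558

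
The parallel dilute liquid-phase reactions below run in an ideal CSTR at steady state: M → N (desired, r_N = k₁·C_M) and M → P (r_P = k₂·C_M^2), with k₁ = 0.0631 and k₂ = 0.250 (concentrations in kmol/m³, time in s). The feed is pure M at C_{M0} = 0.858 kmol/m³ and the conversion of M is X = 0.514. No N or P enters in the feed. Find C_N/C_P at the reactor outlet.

0.605

Exit C_M = C_{M0}(1−X) = 0.858×0.486 = 0.4170 kmol/m³.
A CSTR operates uniformly at the exit composition, giving r_N = 0.02631 and r_P = 0.04347 (each k·C_M^n at C_M = 0.4170).
Overall selectivity = C_N/C_P = r_Nτ/(r_Pτ) = r_N/r_P = 0.605.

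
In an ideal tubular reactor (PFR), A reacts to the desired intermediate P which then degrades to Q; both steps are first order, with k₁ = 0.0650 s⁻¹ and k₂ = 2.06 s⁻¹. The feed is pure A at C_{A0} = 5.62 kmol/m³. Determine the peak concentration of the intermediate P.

0.158 kmol/m³

At the optimum, C_{P,max}/C_{A0} = (k₁/k₂)^[k₂/(k₂−k₁)].
= (0.0650/2.06)^(2.06/(2.06−0.0650)) = (0.03155)^(1.033) = 0.02819.
C_{P,max} = 0.02819×5.62 = 0.158 kmol/m³.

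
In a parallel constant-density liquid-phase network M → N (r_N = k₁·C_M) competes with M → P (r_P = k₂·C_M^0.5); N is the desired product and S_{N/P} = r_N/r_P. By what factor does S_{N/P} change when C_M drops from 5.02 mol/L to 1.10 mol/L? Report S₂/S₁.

0.468

S_{N/P} = (k₁/k₂)·C_M^0.5, so S₂/S₁ = (C_{M,2}/C_{M,1})^0.5.
= (1.10/5.02)^0.5 = (0.2191)^0.5 = 0.468.
Selectivity toward N falls as C_M falls — high-concentration operation is favoured.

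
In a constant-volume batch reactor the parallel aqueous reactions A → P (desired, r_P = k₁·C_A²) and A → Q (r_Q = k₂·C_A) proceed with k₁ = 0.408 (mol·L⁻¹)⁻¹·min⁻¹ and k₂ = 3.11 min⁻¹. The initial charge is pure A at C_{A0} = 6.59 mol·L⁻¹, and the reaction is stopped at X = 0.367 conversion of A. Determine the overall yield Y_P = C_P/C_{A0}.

0.151

C_A = C_{A0}(1−X) = 4.171 mol·L⁻¹.
Along a PFR/batch, dC_Q/dC_A = −r_Q/(r_P+r_Q) = −k₂/(k₂+k₁·C_A).
Integrating from C_{A0} to C_A: C_Q = (3.11/0.408)·ln[(3.11+0.408·6.59)/(3.11+0.408·4.17)] = 7.623·ln(5.799/4.812) = 1.422 mol·L⁻¹.
Then C_P = (C_{A0}−C_A) − C_Q = 2.419 − 1.422 = 0.9967 mol·L⁻¹.
Y_P = C_P/C_{A0} = 0.9967/6.59 = 0.151.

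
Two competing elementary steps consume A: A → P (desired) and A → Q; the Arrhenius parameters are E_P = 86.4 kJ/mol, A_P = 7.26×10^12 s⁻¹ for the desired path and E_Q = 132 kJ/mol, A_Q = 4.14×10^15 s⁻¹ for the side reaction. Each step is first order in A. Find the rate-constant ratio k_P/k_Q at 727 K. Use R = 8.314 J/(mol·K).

3.31

k_P/k_Q = (A_P/A_Q)·exp[−(E_P−E_Q)/(RT)] = (A_P/A_Q)·exp[(E_Q−E_P)/(RT)].
(E_Q−E_P)/(RT) = (132−86.4)×10³/(8.314×727) = 45600/6044 = 7.544.
k_P/k_Q = (7.26×10^12/4.14×10^15)·exp(7.544) = 0.001754 × 1890 = 3.31.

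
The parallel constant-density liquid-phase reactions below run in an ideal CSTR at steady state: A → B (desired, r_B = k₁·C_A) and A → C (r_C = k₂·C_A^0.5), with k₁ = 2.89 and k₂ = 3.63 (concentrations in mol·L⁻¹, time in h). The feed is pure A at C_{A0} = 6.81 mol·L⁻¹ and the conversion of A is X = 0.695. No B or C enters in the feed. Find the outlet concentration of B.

2.53 mol·L⁻¹

Exit C_A = C_{A0}(1−X) = 6.81×0.305 = 2.077 mol·L⁻¹.
In a CSTR the entire volume is at exit conditions, so r_B = 2.89×2.077 = 6.003 and r_C = 3.63×2.077^0.5 = 5.232.
Fraction of consumed A going to B: r_B/(r_B+r_C) = 0.5343.
C_B = 0.5343·C_{A0}·X = 0.5343×6.81×0.695 = 2.53 mol·L⁻¹.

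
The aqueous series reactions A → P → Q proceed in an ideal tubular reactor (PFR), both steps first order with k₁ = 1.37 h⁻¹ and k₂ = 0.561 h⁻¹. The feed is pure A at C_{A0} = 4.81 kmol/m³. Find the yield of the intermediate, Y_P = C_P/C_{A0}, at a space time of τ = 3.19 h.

0.261

Solving the coupled first-order balances gives C_P(τ) = [k₁/(k₂−k₁)]·C_{A0}·(e^(−k₁τ) − e^(−k₂τ)).
e^(−k₁τ) = e^(−1.37×3.19) = e^(−4.370) = 0.01265; e^(−k₂τ) = e^(−1.790) = 0.1670.
C_P = 1.37×4.81/(0.561−1.37) × (0.01265−0.1670) = (-8.145)×(-0.1544) = 1.258 kmol/m³.
Y_P = C_P/C_{A0} = 1.258/4.81 = 0.261.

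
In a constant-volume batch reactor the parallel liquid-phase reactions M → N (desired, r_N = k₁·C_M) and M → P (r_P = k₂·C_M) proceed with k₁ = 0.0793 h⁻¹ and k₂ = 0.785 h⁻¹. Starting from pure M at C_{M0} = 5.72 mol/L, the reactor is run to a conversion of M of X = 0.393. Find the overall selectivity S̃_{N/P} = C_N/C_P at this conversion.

C_M = C_{M0}(1−X) = 3.472 mol/L.
Both paths are first order in M, so the instantaneous fraction to N is constant: dC_N/d(−C_M) = k₁/(k₁+k₂) = 0.09175.
C_N = 0.09175·(C_{M0}−C_M) = 0.09175×2.248 = 0.206 mol/L.
C_P = (C_{M0}−C_M)−C_N = 2.042 mol/L; S̃_{N/P} = 0.2063/2.042 = 0.101.

0.101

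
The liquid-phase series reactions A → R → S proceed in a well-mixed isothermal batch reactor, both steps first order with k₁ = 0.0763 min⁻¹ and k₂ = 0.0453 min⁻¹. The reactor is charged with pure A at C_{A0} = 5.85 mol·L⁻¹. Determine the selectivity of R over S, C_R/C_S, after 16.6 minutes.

1.86

Solving the coupled first-order balances gives C_R(t) = [k₁/(k₂−k₁)]·C_{A0}·(e^(−k₁t) − e^(−k₂t)).
e^(−k₁t) = e^(−0.0763×16.6) = e^(−1.267) = 0.2818; e^(−k₂t) = e^(−0.7520) = 0.4714.
C_R = 0.0763×5.85/(0.0453−0.0763) × (0.2818−0.4714) = (-14.40)×(-0.1896) = 2.731 mol·L⁻¹.
C_A = C_{A0}e^(−k₁t) = 1.648 mol·L⁻¹, so C_S = C_{A0}−C_A−C_R = 1.471 mol·L⁻¹; C_R/C_S = 1.86.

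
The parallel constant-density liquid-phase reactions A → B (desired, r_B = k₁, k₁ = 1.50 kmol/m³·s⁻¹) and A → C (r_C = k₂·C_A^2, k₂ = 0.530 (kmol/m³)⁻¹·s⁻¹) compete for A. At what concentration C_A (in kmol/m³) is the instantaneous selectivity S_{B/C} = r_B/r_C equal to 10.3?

S_{B/C} = (k₁/k₂)·C_A^-2 ⇒ C_A = (S·k₂/k₁)^(-0.5).
= (10.3×0.530/1.50)^(-0.5) = (3.639)^(-0.5) = 0.524 kmol/m³.

0.524 kmol/m³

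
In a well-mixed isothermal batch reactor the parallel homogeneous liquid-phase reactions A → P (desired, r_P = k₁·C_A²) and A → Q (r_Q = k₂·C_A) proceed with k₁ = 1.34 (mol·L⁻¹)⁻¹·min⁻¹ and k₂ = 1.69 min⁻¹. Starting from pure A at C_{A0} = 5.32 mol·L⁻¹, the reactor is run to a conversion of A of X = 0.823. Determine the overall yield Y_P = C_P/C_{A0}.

0.564

C_A = C_{A0}(1−X) = 0.9416 mol·L⁻¹.
Along a PFR/batch, dC_Q/dC_A = −r_Q/(r_P+r_Q) = −k₂/(k₂+k₁·C_A).
Integrating from C_{A0} to C_A: C_Q = (1.69/1.34)·ln[(1.69+1.34·5.32)/(1.69+1.34·0.942)] = 1.261·ln(8.819/2.952) = 1.380 mol·L⁻¹.
Then C_P = (C_{A0}−C_A) − C_Q = 4.378 − 1.380 = 2.998 mol·L⁻¹.
Y_P = C_P/C_{A0} = 2.998/5.32 = 0.564.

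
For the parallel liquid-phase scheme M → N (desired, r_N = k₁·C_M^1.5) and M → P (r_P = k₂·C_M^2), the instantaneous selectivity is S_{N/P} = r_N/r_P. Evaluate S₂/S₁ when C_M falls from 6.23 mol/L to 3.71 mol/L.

S_{N/P} = (k₁/k₂)·C_M^-0.5, so S₂/S₁ = (C_{M,2}/C_{M,1})^-0.5.
= (3.71/6.23)^(-0.5) = (0.5955)^(-0.5) = 1.30.
Selectivity toward N rises as C_M falls — low-concentration operation is favoured.

1.30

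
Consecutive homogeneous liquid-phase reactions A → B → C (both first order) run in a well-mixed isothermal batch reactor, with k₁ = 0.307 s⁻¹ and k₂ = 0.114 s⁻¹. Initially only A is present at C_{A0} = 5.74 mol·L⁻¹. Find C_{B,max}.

3.20 mol·L⁻¹

Evaluating C_B at t_opt = ln(k₂/k₁)/(k₂−k₁) gives C_{B,max}/C_{A0} = (k₁/k₂)^[k₂/(k₂−k₁)].
= (0.307/0.114)^(0.114/(0.114−0.307)) = (2.693)^(-0.5907) = 0.5570.
C_{B,max} = 0.5570×5.74 = 3.20 mol·L⁻¹.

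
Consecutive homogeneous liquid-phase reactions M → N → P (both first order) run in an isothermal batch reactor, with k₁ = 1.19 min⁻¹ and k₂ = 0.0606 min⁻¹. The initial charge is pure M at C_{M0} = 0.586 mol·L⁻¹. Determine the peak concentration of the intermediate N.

0.499 mol·L⁻¹

At the optimum, C_{N,max}/C_{M0} = (k₁/k₂)^[k₂/(k₂−k₁)].
= (1.19/0.0606)^(0.0606/(0.0606−1.19)) = (19.64)^(-0.05366) = 0.8523.
C_{N,max} = 0.8523×0.586 = 0.499 mol·L⁻¹.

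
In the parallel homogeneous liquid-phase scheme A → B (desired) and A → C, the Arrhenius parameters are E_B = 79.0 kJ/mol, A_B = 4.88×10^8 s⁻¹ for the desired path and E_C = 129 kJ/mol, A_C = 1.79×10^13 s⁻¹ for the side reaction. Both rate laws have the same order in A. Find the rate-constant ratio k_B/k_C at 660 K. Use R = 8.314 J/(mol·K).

0.247

With equal orders, S_{B/C} = k_B/k_C = (A_B/A_C)·exp[(E_C−E_B)/(RT)].
(E_C−E_B)/(RT) = (129−79.0)×10³/(8.314×660) = 50000/5487 = 9.112.
k_B/k_C = (4.88×10^8/1.79×10^13)·exp(9.112) = 2.726×10^-5 × 9064 = 0.247.
Since E_B < E_C, lowering the temperature improves selectivity toward B.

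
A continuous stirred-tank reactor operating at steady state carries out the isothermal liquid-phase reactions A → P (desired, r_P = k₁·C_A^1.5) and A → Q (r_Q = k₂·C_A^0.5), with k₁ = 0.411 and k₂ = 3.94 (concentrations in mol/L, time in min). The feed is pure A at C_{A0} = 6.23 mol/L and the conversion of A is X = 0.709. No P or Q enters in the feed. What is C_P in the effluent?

0.702 mol/L

Exit C_A = C_{A0}(1−X) = 6.23×0.291 = 1.813 mol/L.
A CSTR operates uniformly at the exit composition, giving r_P = 1.003 and r_Q = 5.305 (each k·C_A^n at C_A = 1.813).
Fraction of consumed A going to P: r_P/(r_P+r_Q) = 0.1590.
C_P = 0.1590·C_{A0}·X = 0.1590×6.23×0.709 = 0.702 mol/L.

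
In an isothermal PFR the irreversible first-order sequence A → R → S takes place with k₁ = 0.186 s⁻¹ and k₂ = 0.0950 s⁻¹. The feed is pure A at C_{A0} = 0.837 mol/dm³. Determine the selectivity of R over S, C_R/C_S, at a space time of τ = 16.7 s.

The intermediate concentration in a first-order A→B→C sequence is C_R = k₁C_{A0}(e^(−k₁τ) − e^(−k₂τ))/(k₂−k₁).
e^(−k₁τ) = e^(−0.186×16.7) = e^(−3.106) = 0.04477; e^(−k₂τ) = e^(−1.587) = 0.2046.
C_R = 0.186×0.837/(0.0950−0.186) × (0.04477−0.2046) = (-1.711)×(-0.1599) = 0.2735 mol/dm³.
C_A = C_{A0}e^(−k₁τ) = 0.03747 mol/dm³, so C_S = C_{A0}−C_A−C_R = 0.5260 mol/dm³; C_R/C_S = 0.520.

0.520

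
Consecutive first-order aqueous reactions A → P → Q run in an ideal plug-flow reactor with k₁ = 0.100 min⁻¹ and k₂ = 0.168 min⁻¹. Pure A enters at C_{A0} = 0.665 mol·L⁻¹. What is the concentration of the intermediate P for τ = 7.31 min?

Solving the coupled first-order balances gives C_P(τ) = [k₁/(k₂−k₁)]·C_{A0}·(e^(−k₁τ) − e^(−k₂τ)).
e^(−k₁τ) = e^(−0.100×7.31) = e^(−0.7310) = 0.4814; e^(−k₂τ) = e^(−1.228) = 0.2929.
C_P = 0.100×0.665/(0.168−0.100) × (0.4814−0.2929) = 0.9779×0.1886 = 0.1844 mol·L⁻¹.

0.184 mol·L⁻¹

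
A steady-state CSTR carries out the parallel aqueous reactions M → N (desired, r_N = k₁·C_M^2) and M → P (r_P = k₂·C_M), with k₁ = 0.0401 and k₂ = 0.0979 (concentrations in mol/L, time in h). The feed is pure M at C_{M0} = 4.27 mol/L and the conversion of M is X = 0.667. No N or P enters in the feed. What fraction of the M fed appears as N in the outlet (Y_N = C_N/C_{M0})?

Exit C_M = C_{M0}(1−X) = 4.27×0.333 = 1.422 mol/L.
Rates in a CSTR are evaluated at the outlet concentration: r_N = 0.0401×1.422^2 = 0.08108, r_P = 0.0979×1.422 = 0.1392.
Fraction of consumed M going to N: r_N/(r_N+r_P) = 0.3681.
C_N = 0.3681·C_{M0}·X = 0.3681×4.27×0.667 = 1.05 mol/L; Y_N = C_N/C_{M0} = 0.245.

0.245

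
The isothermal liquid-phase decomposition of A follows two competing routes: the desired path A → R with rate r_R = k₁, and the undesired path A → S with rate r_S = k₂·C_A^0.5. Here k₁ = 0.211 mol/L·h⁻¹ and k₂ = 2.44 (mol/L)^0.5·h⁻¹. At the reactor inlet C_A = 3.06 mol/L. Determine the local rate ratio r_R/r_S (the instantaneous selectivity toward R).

S_{R/S} = r_R/r_S = (k₁)/(k₂·C_A^0.5) = (k₁/k₂)·C_A^-0.5.
= (0.211) / (2.44×3.060^0.5) = 0.2110/4.268 = 0.0494.

0.0494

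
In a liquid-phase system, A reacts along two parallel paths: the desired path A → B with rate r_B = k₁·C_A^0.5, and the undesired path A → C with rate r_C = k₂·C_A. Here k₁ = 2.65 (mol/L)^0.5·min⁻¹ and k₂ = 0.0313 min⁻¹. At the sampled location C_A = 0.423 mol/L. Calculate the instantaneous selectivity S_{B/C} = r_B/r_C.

S_{B/C} = r_B/r_C = (k₁·C_A^0.5)/(k₂·C_A) = (k₁/k₂)·C_A^-0.5.
= (2.65×0.4230^0.5) / (0.0313×0.4230) = 1.724/0.01324 = 130.
The undesired path is higher order in A, so low C_A (CSTR or dilute feed) favours B.

130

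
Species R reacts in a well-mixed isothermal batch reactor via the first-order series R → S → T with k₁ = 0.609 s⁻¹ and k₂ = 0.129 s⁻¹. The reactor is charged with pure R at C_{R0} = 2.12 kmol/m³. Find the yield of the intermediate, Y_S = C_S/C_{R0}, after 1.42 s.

0.522

The intermediate concentration in a first-order A→B→C sequence is C_S = k₁C_{R0}(e^(−k₁t) − e^(−k₂t))/(k₂−k₁).
e^(−k₁t) = e^(−0.609×1.42) = e^(−0.8648) = 0.4211; e^(−k₂t) = e^(−0.1832) = 0.8326.
C_S = 0.609×2.12/(0.129−0.609) × (0.4211−0.8326) = (-2.690)×(-0.4115) = 1.107 kmol/m³.
Y_S = C_S/C_{R0} = 1.107/2.12 = 0.522.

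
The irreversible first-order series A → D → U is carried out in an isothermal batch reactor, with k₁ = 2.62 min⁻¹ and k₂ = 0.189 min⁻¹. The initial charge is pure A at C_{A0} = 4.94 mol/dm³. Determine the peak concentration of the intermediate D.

For a first-order series the maximum intermediate yield is C_{D,max}/C_{A0} = (k₁/k₂)^[k₂/(k₂−k₁)].
= (2.62/0.189)^(0.189/(0.189−2.62)) = (13.86)^(-0.07775) = 0.8151.
C_{D,max} = 0.8151×4.94 = 4.03 mol/dm³.

4.03 mol/dm³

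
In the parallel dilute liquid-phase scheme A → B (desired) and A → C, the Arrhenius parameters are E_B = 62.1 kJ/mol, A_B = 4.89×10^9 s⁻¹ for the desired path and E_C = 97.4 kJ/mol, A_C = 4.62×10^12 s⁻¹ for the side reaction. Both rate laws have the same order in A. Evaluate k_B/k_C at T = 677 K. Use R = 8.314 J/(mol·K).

k_B/k_C = (A_B/A_C)·exp[−(E_B−E_C)/(RT)] = (A_B/A_C)·exp[(E_C−E_B)/(RT)].
(E_C−E_B)/(RT) = (97.4−62.1)×10³/(8.314×677) = 35300/5629 = 6.272.
k_B/k_C = (4.89×10^9/4.62×10^12)·exp(6.272) = 0.001058 × 529.3 = 0.560.

0.560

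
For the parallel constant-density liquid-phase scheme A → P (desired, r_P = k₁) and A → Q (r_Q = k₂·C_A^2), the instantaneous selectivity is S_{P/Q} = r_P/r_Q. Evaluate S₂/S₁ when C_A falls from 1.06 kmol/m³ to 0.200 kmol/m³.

S_{P/Q} = (k₁/k₂)·C_A^-2, so S₂/S₁ = (C_{A,2}/C_{A,1})^-2.
= (0.200/1.06)^(-2) = (0.1887)^(-2) = 28.1.

28.1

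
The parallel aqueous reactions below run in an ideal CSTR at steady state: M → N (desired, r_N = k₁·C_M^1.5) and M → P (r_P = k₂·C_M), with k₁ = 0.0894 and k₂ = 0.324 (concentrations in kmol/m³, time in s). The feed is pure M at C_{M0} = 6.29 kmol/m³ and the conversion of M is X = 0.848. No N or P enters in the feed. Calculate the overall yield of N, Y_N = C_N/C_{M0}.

0.180

Exit C_M = C_{M0}(1−X) = 6.29×0.152 = 0.9561 kmol/m³.
In a CSTR the entire volume is at exit conditions, so r_N = 0.0894×0.9561^1.5 = 0.08358 and r_P = 0.324×0.9561 = 0.3098.
Fraction of consumed M going to N: r_N/(r_N+r_P) = 0.2125.
C_N = 0.2125·C_{M0}·X = 0.2125×6.29×0.848 = 1.13 kmol/m³; Y_N = C_N/C_{M0} = 0.180.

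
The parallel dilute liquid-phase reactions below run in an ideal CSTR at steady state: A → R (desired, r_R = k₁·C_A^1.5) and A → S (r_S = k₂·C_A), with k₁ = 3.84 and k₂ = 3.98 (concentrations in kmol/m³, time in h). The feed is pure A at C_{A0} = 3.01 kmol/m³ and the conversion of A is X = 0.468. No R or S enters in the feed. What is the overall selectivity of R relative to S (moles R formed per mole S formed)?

Exit C_A = C_{A0}(1−X) = 3.01×0.532 = 1.601 kmol/m³.
A CSTR operates uniformly at the exit composition, giving r_R = 7.781 and r_S = 6.373 (each k·C_A^n at C_A = 1.601).
Overall selectivity = C_R/C_S = r_Rτ/(r_Sτ) = r_R/r_S = 1.22.

1.22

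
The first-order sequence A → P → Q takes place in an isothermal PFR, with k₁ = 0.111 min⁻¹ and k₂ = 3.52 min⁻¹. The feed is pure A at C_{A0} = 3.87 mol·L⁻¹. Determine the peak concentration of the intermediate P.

0.109 mol·L⁻¹

At the optimum, C_{P,max}/C_{A0} = (k₁/k₂)^[k₂/(k₂−k₁)].
= (0.111/3.52)^(3.52/(3.52−0.111)) = (0.03153)^(1.033) = 0.02818.
C_{P,max} = 0.02818×3.87 = 0.109 mol·L⁻¹.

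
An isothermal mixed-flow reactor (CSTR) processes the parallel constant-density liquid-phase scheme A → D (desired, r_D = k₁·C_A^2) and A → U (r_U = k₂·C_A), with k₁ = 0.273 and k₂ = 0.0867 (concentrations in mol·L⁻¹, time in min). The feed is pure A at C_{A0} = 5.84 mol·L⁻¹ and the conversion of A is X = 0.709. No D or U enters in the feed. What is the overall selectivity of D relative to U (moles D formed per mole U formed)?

Exit C_A = C_{A0}(1−X) = 5.84×0.291 = 1.699 mol·L⁻¹.
In a CSTR the entire volume is at exit conditions, so r_D = 0.273×1.699^2 = 0.7885 and r_U = 0.0867×1.699 = 0.1473.
Overall selectivity = C_D/C_U = r_Dτ/(r_Uτ) = r_D/r_U = 5.35.

5.35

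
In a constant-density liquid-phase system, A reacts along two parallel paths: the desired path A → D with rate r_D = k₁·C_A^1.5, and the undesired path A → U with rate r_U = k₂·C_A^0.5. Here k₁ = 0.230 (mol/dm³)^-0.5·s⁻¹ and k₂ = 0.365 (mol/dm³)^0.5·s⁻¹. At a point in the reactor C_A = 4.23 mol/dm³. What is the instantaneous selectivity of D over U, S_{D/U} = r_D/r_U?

S_{D/U} = r_D/r_U = (k₁·C_A^1.5)/(k₂·C_A^0.5) = (k₁/k₂)·C_A.
= (0.230×4.230^1.5) / (0.365×4.230^0.5) = 2.001/0.7507 = 2.67.

2.67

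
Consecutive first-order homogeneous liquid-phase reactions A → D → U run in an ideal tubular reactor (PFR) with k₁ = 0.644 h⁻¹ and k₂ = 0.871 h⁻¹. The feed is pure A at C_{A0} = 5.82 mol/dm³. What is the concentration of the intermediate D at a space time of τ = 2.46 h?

The intermediate concentration in a first-order A→B→C sequence is C_D = k₁C_{A0}(e^(−k₁τ) − e^(−k₂τ))/(k₂−k₁).
e^(−k₁τ) = e^(−0.644×2.46) = e^(−1.584) = 0.2051; e^(−k₂τ) = e^(−2.143) = 0.1173.
C_D = 0.644×5.82/(0.871−0.644) × (0.2051−0.1173) = 16.51×0.08776 = 1.449 mol/dm³.

1.45 mol/dm³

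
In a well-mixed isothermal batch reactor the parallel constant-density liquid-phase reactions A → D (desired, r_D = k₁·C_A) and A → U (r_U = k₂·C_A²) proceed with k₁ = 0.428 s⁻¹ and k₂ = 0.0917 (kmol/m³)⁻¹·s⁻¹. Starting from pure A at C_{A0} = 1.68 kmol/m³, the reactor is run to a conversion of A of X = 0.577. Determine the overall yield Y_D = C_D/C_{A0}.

C_A = C_{A0}(1−X) = 0.7106 kmol/m³.
Along a PFR/batch, dC_D/dC_A = −r_D/(r_D+r_U) = −k₁/(k₁+k₂·C_A).
Integrating from C_{A0} to C_A: C_D = (0.428/0.0917)·ln[(0.428+0.0917·1.68)/(0.428+0.0917·0.711)] = 4.667·ln(0.5821/0.4932) = 0.7735 kmol/m³.
Y_D = C_D/C_{A0} = 0.7735/1.68 = 0.460.

0.460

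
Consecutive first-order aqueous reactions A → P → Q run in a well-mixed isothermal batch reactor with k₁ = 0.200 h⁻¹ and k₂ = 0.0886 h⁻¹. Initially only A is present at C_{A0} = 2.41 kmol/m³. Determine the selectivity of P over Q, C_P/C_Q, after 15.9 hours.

For first-order series with pure A initially, C_P(t) = k₁C_{A0}/(k₂−k₁)·(e^(−k₁t) − e^(−k₂t)).
e^(−k₁t) = e^(−0.200×15.9) = e^(−3.180) = 0.04159; e^(−k₂t) = e^(−1.409) = 0.2445.
C_P = 0.200×2.41/(0.0886−0.200) × (0.04159−0.2445) = (-4.327)×(-0.2029) = 0.8777 kmol/m³.
C_A = C_{A0}e^(−k₁t) = 0.1002 kmol/m³, so C_Q = C_{A0}−C_A−C_P = 1.432 kmol/m³; C_P/C_Q = 0.613.

0.613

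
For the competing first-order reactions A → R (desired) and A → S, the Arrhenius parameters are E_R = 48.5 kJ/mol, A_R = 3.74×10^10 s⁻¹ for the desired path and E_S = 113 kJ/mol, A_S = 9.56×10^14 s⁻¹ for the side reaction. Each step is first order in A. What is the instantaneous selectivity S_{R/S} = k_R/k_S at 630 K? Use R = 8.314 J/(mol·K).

8.72

Since both paths have the same order in A, the concentration cancels and S_{R/S} = k_R/k_S = (A_R/A_S)·exp[(E_S−E_R)/(RT)].
(E_S−E_R)/(RT) = (113−48.5)×10³/(8.314×630) = 64500/5238 = 12.31.
k_R/k_S = (3.74×10^10/9.56×10^14)·exp(12.31) = 3.912×10^-5 × 2.229×10^5 = 8.72.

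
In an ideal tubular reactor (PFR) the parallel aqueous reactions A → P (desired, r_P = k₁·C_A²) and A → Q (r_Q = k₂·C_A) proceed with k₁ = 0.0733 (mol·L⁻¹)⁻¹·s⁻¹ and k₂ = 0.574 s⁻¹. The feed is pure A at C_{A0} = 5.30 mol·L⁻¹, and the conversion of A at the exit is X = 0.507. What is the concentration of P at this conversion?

C_A = C_{A0}(1−X) = 2.613 mol·L⁻¹.
Along a PFR/batch, dC_Q/dC_A = −r_Q/(r_P+r_Q) = −k₂/(k₂+k₁·C_A).
Integrating from C_{A0} to C_A: C_Q = (0.574/0.0733)·ln[(0.574+0.0733·5.30)/(0.574+0.0733·2.61)] = 7.831·ln(0.9625/0.7655) = 1.793 mol·L⁻¹.
Then C_P = (C_{A0}−C_A) − C_Q = 2.687 − 1.793 = 0.8941 mol·L⁻¹.

0.894 mol·L⁻¹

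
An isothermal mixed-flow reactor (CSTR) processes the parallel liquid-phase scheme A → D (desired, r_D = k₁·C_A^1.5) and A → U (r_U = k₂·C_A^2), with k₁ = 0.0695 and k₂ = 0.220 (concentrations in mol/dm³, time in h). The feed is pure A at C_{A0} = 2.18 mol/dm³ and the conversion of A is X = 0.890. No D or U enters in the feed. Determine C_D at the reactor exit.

0.761 mol/dm³

Exit C_A = C_{A0}(1−X) = 2.18×0.110 = 0.2398 mol/dm³.
In a CSTR the entire volume is at exit conditions, so r_D = 0.0695×0.2398^1.5 = 0.008161 and r_U = 0.220×0.2398^2 = 0.01265.
Fraction of consumed A going to D: r_D/(r_D+r_U) = 0.3921.
C_D = 0.3921·C_{A0}·X = 0.3921×2.18×0.890 = 0.761 mol/dm³.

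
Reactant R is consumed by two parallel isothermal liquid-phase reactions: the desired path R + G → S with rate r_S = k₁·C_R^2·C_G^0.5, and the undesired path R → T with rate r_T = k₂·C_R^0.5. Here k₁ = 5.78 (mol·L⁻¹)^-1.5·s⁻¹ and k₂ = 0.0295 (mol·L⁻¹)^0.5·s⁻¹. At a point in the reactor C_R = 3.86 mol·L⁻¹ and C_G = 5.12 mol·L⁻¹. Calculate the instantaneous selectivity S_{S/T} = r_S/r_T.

S_{S/T} = r_S/r_T = (k₁·C_R^2·C_G^0.5)/(k₂·C_R^0.5) = (k₁/k₂)·C_R^1.5·C_G^0.5.
= (5.78×3.860^2×5.120^0.5) / (0.0295×3.860^0.5) = 194.9/0.05796 = 3362.
Since the desired path is higher order in R, keeping C_R high (PFR or concentrated feed) favours S.

3362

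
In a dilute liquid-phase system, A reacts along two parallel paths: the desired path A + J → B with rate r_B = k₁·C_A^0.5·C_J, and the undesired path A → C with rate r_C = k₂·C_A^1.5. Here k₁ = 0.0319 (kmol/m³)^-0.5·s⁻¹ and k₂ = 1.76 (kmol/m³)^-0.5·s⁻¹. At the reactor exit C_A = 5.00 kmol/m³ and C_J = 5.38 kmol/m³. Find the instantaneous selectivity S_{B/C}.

S_{B/C} = r_B/r_C = (k₁·C_A^0.5·C_J)/(k₂·C_A^1.5) = (k₁/k₂)·C_A⁻¹·C_J.
= (0.0319×5.000^0.5×5.380) / (1.76×5.000^1.5) = 0.3838/19.68 = 0.0195.

0.0195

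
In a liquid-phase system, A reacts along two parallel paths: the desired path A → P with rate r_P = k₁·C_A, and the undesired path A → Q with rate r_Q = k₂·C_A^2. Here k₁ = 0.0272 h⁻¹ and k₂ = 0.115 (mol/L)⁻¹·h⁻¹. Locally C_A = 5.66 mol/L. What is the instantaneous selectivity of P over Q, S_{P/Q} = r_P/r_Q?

0.0418

S_{P/Q} = r_P/r_Q = (k₁·C_A)/(k₂·C_A^2) = (k₁/k₂)·C_A⁻¹.
= (0.0272×5.660) / (0.115×5.660^2) = 0.1540/3.684 = 0.0418.
The undesired path is higher order in A, so low C_A (CSTR or dilute feed) favours P.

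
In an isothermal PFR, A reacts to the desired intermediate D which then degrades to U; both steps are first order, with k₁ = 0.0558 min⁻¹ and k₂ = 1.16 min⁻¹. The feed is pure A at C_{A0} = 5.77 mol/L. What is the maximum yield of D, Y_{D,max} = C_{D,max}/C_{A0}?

At the optimum, C_{D,max}/C_{A0} = (k₁/k₂)^[k₂/(k₂−k₁)].
= (0.0558/1.16)^(1.16/(1.16−0.0558)) = (0.04810)^(1.051) = 0.04126.

0.0413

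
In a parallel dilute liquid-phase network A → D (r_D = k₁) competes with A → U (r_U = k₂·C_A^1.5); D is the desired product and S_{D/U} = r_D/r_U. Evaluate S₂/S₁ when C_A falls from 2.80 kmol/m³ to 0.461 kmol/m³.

15.0

S_{D/U} = (k₁/k₂)·C_A^-1.5, so S₂/S₁ = (C_{A,2}/C_{A,1})^-1.5.
= (0.461/2.80)^(-1.5) = (0.1646)^(-1.5) = 15.0.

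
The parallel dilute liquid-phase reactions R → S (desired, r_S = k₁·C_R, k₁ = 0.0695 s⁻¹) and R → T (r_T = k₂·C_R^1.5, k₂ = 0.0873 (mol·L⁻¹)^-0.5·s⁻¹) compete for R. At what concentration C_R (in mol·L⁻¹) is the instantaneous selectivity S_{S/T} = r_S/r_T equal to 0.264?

9.09 mol·L⁻¹

S_{S/T} = (k₁/k₂)·C_R^-0.5 ⇒ C_R = (S·k₂/k₁)^(-2).
= (0.264×0.0873/0.0695)^(-2) = (0.3316)^(-2) = 9.09 mol·L⁻¹.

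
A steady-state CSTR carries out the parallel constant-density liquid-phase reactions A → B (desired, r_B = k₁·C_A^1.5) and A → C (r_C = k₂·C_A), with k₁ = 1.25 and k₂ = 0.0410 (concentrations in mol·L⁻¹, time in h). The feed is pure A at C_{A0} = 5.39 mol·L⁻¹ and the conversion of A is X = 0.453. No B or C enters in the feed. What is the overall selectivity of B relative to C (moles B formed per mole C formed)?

52.3

Exit C_A = C_{A0}(1−X) = 5.39×0.547 = 2.948 mol·L⁻¹.
In a CSTR the entire volume is at exit conditions, so r_B = 1.25×2.948^1.5 = 6.328 and r_C = 0.0410×2.948 = 0.1209.
Overall selectivity = C_B/C_C = r_Bτ/(r_Cτ) = r_B/r_C = 52.3.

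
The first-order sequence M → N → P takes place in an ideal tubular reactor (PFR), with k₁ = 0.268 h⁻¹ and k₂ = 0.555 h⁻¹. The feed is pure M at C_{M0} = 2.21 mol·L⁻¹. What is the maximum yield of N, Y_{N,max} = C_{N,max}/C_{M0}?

0.245

Evaluating C_N at τ_opt = ln(k₂/k₁)/(k₂−k₁) gives C_{N,max}/C_{M0} = (k₁/k₂)^[k₂/(k₂−k₁)].
= (0.268/0.555)^(0.555/(0.555−0.268)) = (0.4829)^(1.934) = 0.2447.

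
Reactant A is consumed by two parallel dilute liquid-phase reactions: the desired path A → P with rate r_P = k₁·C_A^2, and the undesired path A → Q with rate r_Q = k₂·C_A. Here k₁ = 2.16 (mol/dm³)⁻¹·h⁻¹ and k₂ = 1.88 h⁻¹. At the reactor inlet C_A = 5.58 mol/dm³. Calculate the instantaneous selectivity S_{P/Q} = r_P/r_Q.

S_{P/Q} = r_P/r_Q = (k₁·C_A^2)/(k₂·C_A) = (k₁/k₂)·C_A.
= (2.16×5.580^2) / (1.88×5.580) = 67.25/10.49 = 6.41.

6.41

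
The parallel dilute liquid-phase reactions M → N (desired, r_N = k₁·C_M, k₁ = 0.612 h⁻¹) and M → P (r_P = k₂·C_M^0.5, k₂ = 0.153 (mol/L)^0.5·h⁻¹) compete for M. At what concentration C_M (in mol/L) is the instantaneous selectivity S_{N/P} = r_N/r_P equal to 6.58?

S_{N/P} = (k₁/k₂)·C_M^0.5 ⇒ C_M = (S·k₂/k₁)^(2).
= (6.58×0.153/0.612)^(2) = (1.645)^(2) = 2.71 mol/L.

2.71 mol/L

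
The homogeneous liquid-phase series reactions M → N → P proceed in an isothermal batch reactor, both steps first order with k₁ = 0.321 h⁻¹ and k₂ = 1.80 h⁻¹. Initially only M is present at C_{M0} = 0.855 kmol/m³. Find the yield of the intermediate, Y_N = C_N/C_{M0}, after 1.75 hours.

The intermediate concentration in a first-order A→B→C sequence is C_N = k₁C_{M0}(e^(−k₁t) − e^(−k₂t))/(k₂−k₁).
e^(−k₁t) = e^(−0.321×1.75) = e^(−0.5617) = 0.5702; e^(−k₂t) = e^(−3.150) = 0.04285.
C_N = 0.321×0.855/(1.80−0.321) × (0.5702−0.04285) = 0.1856×0.5274 = 0.09786 kmol/m³.
Y_N = C_N/C_{M0} = 0.09786/0.855 = 0.114.

0.114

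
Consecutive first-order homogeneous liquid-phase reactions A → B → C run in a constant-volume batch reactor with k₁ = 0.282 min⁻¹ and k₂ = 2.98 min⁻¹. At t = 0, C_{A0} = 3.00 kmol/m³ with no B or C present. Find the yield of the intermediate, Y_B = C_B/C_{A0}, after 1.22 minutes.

0.0713

Solving the coupled first-order balances gives C_B(t) = [k₁/(k₂−k₁)]·C_{A0}·(e^(−k₁t) − e^(−k₂t)).
e^(−k₁t) = e^(−0.282×1.22) = e^(−0.3440) = 0.7089; e^(−k₂t) = e^(−3.636) = 0.02637.
C_B = 0.282×3.00/(2.98−0.282) × (0.7089−0.02637) = 0.3136×0.6825 = 0.2140 kmol/m³.
Y_B = C_B/C_{A0} = 0.2140/3.00 = 0.0713.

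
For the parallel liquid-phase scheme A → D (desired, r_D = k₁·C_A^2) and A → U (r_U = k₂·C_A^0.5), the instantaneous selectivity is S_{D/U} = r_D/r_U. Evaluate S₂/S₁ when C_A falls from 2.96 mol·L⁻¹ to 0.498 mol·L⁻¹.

S_{D/U} = (k₁/k₂)·C_A^1.5, so S₂/S₁ = (C_{A,2}/C_{A,1})^1.5.
= (0.498/2.96)^1.5 = (0.1682)^1.5 = 0.0690.
Selectivity toward D falls as C_A falls — high-concentration operation is favoured.

0.0690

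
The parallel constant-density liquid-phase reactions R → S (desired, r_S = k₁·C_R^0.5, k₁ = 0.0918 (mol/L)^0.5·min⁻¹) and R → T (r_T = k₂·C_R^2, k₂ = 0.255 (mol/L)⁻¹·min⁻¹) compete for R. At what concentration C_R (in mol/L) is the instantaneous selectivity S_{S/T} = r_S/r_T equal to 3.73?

S_{S/T} = (k₁/k₂)·C_R^-1.5 ⇒ C_R = (S·k₂/k₁)^(1/(-1.5)).
= (3.73×0.255/0.0918)^(-0.6667) = (10.36)^(-0.6667) = 0.210 mol/L.

0.210 mol/L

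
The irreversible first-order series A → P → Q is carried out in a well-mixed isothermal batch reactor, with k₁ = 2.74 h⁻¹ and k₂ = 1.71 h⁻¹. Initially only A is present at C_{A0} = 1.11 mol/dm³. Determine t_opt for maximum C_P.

The intermediate peaks when r₁ = r₂, i.e. k₁e^(−k₁t) = k₂e^(−k₂t), giving t_opt = ln(k₂/k₁)/(k₂−k₁).
= ln(1.71/2.74)/(1.71−2.74) = ln(0.6241)/-1.030 = -0.4715/-1.030 = 0.458 h.

0.458 h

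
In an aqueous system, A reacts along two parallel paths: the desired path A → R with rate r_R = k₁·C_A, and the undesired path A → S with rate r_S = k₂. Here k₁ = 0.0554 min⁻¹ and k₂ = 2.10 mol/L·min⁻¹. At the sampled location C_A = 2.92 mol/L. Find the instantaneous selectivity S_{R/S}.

0.0770

S_{R/S} = r_R/r_S = (k₁·C_A)/(k₂) = (k₁/k₂)·C_A.
= (0.0554×2.920) / (2.10) = 0.1618/2.100 = 0.0770.
Since the desired path is higher order in A, keeping C_A high (PFR or concentrated feed) favours R.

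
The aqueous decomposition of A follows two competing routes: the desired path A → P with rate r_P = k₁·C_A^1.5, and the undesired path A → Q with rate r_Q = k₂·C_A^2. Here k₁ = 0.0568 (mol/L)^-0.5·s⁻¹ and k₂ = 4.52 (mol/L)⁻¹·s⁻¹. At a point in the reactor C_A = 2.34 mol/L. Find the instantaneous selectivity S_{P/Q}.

0.00821

S_{P/Q} = r_P/r_Q = (k₁·C_A^1.5)/(k₂·C_A^2) = (k₁/k₂)·C_A^-0.5.
= (0.0568×2.340^1.5) / (4.52×2.340^2) = 0.2033/24.75 = 0.00821.
The undesired path is higher order in A, so low C_A (CSTR or dilute feed) favours P.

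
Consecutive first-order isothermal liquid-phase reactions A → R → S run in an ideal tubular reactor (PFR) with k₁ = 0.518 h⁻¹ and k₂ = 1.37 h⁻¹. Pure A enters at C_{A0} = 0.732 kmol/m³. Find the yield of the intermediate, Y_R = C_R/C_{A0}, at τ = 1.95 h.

0.179

The intermediate concentration in a first-order A→B→C sequence is C_R = k₁C_{A0}(e^(−k₁τ) − e^(−k₂τ))/(k₂−k₁).
e^(−k₁τ) = e^(−0.518×1.95) = e^(−1.010) = 0.3642; e^(−k₂τ) = e^(−2.671) = 0.06915.
C_R = 0.518×0.732/(1.37−0.518) × (0.3642−0.06915) = 0.4450×0.2950 = 0.1313 kmol/m³.
Y_R = C_R/C_{A0} = 0.1313/0.732 = 0.179.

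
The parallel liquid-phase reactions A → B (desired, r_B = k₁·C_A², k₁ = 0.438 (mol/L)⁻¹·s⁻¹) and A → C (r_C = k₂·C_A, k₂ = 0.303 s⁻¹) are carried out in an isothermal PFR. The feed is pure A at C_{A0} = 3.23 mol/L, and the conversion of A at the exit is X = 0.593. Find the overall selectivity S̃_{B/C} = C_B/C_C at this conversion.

3.13

C_A = C_{A0}(1−X) = 1.315 mol/L.
Along a PFR/batch, dC_C/dC_A = −r_C/(r_B+r_C) = −k₂/(k₂+k₁·C_A).
Integrating from C_{A0} to C_A: C_C = (0.303/0.438)·ln[(0.303+0.438·3.23)/(0.303+0.438·1.31)] = 0.6918·ln(1.718/0.8788) = 0.4636 mol/L.
Then C_B = (C_{A0}−C_A) − C_C = 1.915 − 0.4636 = 1.452 mol/L.
S̃_{B/C} = C_B/C_C = 1.452/0.4636 = 3.13.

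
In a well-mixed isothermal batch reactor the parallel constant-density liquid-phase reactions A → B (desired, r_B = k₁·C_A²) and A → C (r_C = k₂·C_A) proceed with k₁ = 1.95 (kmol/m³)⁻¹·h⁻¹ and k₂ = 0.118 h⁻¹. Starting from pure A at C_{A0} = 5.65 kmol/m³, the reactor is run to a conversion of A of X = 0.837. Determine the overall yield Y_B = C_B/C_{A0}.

0.818

C_A = C_{A0}(1−X) = 0.9210 kmol/m³.
Along a PFR/batch, dC_C/dC_A = −r_C/(r_B+r_C) = −k₂/(k₂+k₁·C_A).
Integrating from C_{A0} to C_A: C_C = (0.118/1.95)·ln[(0.118+1.95·5.65)/(0.118+1.95·0.921)] = 0.06051·ln(11.14/1.914) = 0.1066 kmol/m³.
Then C_B = (C_{A0}−C_A) − C_C = 4.729 − 0.1066 = 4.622 kmol/m³.
Y_B = C_B/C_{A0} = 4.622/5.65 = 0.818.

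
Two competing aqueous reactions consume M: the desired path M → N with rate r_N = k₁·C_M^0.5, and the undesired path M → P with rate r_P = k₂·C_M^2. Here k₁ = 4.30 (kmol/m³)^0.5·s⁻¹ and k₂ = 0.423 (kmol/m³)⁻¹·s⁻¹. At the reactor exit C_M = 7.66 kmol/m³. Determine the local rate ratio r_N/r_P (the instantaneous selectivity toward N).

S_{N/P} = r_N/r_P = (k₁·C_M^0.5)/(k₂·C_M^2) = (k₁/k₂)·C_M^-1.5.
= (4.30×7.660^0.5) / (0.423×7.660^2) = 11.90/24.82 = 0.479.
The undesired path is higher order in M, so low C_M (CSTR or dilute feed) favours N.

0.479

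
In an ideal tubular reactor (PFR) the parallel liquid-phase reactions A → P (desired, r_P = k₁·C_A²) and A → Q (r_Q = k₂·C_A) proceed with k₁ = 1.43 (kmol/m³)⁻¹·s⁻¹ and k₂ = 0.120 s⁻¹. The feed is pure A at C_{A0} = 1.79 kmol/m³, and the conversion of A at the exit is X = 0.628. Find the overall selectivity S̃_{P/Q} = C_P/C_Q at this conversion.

13.6

C_A = C_{A0}(1−X) = 0.6659 kmol/m³.
Along a PFR/batch, dC_Q/dC_A = −r_Q/(r_P+r_Q) = −k₂/(k₂+k₁·C_A).
Integrating from C_{A0} to C_A: C_Q = (0.120/1.43)·ln[(0.120+1.43·1.79)/(0.120+1.43·0.666)] = 0.08392·ln(2.680/1.072) = 0.07687 kmol/m³.
Then C_P = (C_{A0}−C_A) − C_Q = 1.124 − 0.07687 = 1.047 kmol/m³.
S̃_{P/Q} = C_P/C_Q = 1.047/0.07687 = 13.6.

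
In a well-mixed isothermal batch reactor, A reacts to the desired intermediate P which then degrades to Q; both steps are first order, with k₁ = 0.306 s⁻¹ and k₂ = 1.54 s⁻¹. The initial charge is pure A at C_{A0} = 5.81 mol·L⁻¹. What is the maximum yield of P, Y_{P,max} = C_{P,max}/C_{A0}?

For a first-order series the maximum intermediate yield is C_{P,max}/C_{A0} = (k₁/k₂)^[k₂/(k₂−k₁)].
= (0.306/1.54)^(1.54/(1.54−0.306)) = (0.1987)^(1.248) = 0.1331.

0.133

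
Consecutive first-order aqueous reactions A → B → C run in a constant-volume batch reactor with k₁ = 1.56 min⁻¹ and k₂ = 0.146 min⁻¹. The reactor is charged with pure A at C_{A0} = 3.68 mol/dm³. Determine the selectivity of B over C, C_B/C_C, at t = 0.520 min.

For first-order series with pure A initially, C_B(t) = k₁C_{A0}/(k₂−k₁)·(e^(−k₁t) − e^(−k₂t)).
e^(−k₁t) = e^(−1.56×0.520) = e^(−0.8112) = 0.4443; e^(−k₂t) = e^(−0.07592) = 0.9269.
C_B = 1.56×3.68/(0.146−1.56) × (0.4443−0.9269) = (-4.060)×(-0.4826) = 1.959 mol/dm³.
C_A = C_{A0}e^(−k₁t) = 1.635 mol/dm³, so C_C = C_{A0}−C_A−C_B = 0.08568 mol/dm³; C_B/C_C = 22.9.

22.9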